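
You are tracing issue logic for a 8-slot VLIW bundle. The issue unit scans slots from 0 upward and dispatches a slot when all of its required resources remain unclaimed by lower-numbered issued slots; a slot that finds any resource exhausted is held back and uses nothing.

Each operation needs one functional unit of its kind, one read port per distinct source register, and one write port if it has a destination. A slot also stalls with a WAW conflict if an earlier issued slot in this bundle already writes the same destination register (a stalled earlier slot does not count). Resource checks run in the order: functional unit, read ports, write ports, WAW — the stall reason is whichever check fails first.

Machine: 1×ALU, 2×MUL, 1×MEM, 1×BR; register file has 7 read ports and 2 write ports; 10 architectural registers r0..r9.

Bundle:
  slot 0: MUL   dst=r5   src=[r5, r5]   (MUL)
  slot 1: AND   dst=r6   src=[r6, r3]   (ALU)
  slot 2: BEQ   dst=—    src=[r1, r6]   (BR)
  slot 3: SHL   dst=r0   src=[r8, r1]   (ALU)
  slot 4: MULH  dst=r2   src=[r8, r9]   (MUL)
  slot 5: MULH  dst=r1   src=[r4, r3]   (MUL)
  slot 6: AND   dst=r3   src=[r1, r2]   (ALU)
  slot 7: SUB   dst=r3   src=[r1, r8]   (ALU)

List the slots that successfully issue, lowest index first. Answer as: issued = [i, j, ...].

  0. MUL→r5 ⇒ go  {1A/1Mu/1Ld/1B | 6r 1w}
  1. ALU→r6 ⇒ go  {0A/1Mu/1Ld/1B | 4r 0w}
  2. BR ⇒ go  {0A/1Mu/1Ld/0B | 2r 0w}
  3. ALU→r0 ⇒ no(FU)  {0A/1Mu/1Ld/0B | 2r 0w}
  4. MUL→r2 ⇒ no(WR_PORT)  {0A/1Mu/1Ld/0B | 2r 0w}
  5. MUL→r1 ⇒ no(WR_PORT)  {0A/1Mu/1Ld/0B | 2r 0w}
  6. ALU→r3 ⇒ no(FU)  {0A/1Mu/1Ld/0B | 2r 0w}
  7. ALU→r3 ⇒ no(FU)  {0A/1Mu/1Ld/0B | 2r 0w}

issued = [0, 1, 2]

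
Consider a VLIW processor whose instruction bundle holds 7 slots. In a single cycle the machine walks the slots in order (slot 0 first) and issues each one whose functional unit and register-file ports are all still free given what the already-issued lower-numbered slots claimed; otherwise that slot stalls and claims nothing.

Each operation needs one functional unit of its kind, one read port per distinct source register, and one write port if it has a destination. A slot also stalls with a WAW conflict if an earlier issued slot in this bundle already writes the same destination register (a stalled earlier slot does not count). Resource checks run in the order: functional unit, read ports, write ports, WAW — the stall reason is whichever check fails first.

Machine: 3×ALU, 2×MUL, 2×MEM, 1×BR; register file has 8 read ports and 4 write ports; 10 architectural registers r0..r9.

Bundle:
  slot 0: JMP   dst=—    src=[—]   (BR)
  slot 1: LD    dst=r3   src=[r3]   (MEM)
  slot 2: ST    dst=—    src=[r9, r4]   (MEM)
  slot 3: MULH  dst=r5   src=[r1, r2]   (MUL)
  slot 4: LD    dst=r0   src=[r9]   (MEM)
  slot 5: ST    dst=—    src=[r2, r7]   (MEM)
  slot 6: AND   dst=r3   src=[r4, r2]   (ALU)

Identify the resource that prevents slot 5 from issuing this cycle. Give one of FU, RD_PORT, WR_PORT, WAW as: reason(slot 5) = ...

reason(slot 5) = FU

[0] BR needs rd=0 wr=0: ok; after: ALU=3 MUL=2 MEM=2 BR=0, R=8, W=4
[1] MEM needs rd=1 wr=1: ok; after: ALU=3 MUL=2 MEM=1 BR=0, R=7, W=3
[2] MEM needs rd=2 wr=0: ok; after: ALU=3 MUL=2 MEM=0 BR=0, R=5, W=3
[3] MUL needs rd=2 wr=1: ok; after: ALU=3 MUL=1 MEM=0 BR=0, R=3, W=2
[4] MEM needs rd=1 wr=1: FU; after: ALU=3 MUL=1 MEM=0 BR=0, R=3, W=2
[5] MEM needs rd=2 wr=0: FU; after: ALU=3 MUL=1 MEM=0 BR=0, R=3, W=2
[6] ALU needs rd=2 wr=1: WAW; after: ALU=3 MUL=1 MEM=0 BR=0, R=3, W=2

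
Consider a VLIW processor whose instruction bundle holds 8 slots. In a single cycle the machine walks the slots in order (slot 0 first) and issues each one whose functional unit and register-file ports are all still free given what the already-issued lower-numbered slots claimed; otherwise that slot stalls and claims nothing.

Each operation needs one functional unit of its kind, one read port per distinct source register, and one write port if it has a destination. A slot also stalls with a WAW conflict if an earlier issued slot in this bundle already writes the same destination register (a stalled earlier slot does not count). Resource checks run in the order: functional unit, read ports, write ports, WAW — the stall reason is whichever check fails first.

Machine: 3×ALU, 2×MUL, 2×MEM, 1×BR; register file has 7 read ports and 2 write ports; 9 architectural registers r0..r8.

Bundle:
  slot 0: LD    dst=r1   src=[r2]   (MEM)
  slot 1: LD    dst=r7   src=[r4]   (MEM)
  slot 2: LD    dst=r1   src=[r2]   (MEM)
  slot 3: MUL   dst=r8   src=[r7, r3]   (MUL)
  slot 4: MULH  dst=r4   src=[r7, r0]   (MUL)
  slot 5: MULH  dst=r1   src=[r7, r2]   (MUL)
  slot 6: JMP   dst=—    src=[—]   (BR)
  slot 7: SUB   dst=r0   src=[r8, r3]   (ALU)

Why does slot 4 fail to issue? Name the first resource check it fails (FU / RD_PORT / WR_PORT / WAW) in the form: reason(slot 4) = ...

[0] MEM needs rd=1 wr=1: ok; after: ALU=3 MUL=2 MEM=1 BR=1, R=6, W=1
[1] MEM needs rd=1 wr=1: ok; after: ALU=3 MUL=2 MEM=0 BR=1, R=5, W=0
[2] MEM needs rd=1 wr=1: FU; after: ALU=3 MUL=2 MEM=0 BR=1, R=5, W=0
[3] MUL needs rd=2 wr=1: WR_PORT; after: ALU=3 MUL=2 MEM=0 BR=1, R=5, W=0
[4] MUL needs rd=2 wr=1: WR_PORT; after: ALU=3 MUL=2 MEM=0 BR=1, R=5, W=0
[5] MUL needs rd=2 wr=1: WR_PORT; after: ALU=3 MUL=2 MEM=0 BR=1, R=5, W=0
[6] BR needs rd=0 wr=0: ok; after: ALU=3 MUL=2 MEM=0 BR=0, R=5, W=0
[7] ALU needs rd=2 wr=1: WR_PORT; after: ALU=3 MUL=2 MEM=0 BR=0, R=5, W=0

reason(slot 4) = WR_PORT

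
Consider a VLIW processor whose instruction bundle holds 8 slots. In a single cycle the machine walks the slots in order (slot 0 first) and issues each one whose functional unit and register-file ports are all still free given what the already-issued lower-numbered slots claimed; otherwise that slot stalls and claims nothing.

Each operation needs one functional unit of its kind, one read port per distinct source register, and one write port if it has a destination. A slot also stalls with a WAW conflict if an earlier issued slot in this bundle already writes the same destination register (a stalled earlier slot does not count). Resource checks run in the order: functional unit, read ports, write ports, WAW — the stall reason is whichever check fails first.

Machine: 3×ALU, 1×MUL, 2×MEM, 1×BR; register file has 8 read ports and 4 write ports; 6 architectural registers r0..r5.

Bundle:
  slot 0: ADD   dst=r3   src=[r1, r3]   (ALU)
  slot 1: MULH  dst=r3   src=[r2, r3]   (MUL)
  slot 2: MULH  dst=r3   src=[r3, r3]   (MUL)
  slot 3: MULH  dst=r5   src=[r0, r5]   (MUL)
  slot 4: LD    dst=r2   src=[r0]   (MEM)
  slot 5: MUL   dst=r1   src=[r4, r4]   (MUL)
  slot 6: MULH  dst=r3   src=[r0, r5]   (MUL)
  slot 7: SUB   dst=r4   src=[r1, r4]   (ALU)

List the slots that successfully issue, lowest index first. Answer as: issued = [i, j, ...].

[0] ALU needs rd=2 wr=1: ok; after: ALU=2 MUL=1 MEM=2 BR=1, R=6, W=3
[1] MUL needs rd=2 wr=1: WAW; after: ALU=2 MUL=1 MEM=2 BR=1, R=6, W=3
[2] MUL needs rd=1 wr=1: WAW; after: ALU=2 MUL=1 MEM=2 BR=1, R=6, W=3
[3] MUL needs rd=2 wr=1: ok; after: ALU=2 MUL=0 MEM=2 BR=1, R=4, W=2
[4] MEM needs rd=1 wr=1: ok; after: ALU=2 MUL=0 MEM=1 BR=1, R=3, W=1
[5] MUL needs rd=1 wr=1: FU; after: ALU=2 MUL=0 MEM=1 BR=1, R=3, W=1
[6] MUL needs rd=2 wr=1: FU; after: ALU=2 MUL=0 MEM=1 BR=1, R=3, W=1
[7] ALU needs rd=2 wr=1: ok; after: ALU=1 MUL=0 MEM=1 BR=1, R=1, W=0

issued = [0, 3, 4, 7]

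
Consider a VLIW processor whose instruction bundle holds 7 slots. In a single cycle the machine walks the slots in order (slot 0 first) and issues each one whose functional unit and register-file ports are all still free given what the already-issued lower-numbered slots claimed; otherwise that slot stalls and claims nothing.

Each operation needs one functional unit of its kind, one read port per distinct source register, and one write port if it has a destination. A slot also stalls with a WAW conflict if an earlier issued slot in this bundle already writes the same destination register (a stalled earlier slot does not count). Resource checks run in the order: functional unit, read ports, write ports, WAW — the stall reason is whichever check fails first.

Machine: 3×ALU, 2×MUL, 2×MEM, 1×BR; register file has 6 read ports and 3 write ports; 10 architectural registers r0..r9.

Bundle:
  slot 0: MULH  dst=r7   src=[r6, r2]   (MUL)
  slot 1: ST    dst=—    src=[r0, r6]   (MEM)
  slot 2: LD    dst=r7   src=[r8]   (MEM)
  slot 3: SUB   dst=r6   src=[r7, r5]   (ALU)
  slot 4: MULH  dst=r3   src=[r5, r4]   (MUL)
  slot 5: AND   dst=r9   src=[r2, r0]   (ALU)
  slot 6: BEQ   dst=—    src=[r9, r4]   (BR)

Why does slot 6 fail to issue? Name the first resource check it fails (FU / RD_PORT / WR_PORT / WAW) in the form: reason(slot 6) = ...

[0] MUL needs rd=2 wr=1: ok; after: ALU=3 MUL=1 MEM=2 BR=1, R=4, W=2
[1] MEM needs rd=2 wr=0: ok; after: ALU=3 MUL=1 MEM=1 BR=1, R=2, W=2
[2] MEM needs rd=1 wr=1: WAW; after: ALU=3 MUL=1 MEM=1 BR=1, R=2, W=2
[3] ALU needs rd=2 wr=1: ok; after: ALU=2 MUL=1 MEM=1 BR=1, R=0, W=1
[4] MUL needs rd=2 wr=1: RD_PORT; after: ALU=2 MUL=1 MEM=1 BR=1, R=0, W=1
[5] ALU needs rd=2 wr=1: RD_PORT; after: ALU=2 MUL=1 MEM=1 BR=1, R=0, W=1
[6] BR needs rd=2 wr=0: RD_PORT; after: ALU=2 MUL=1 MEM=1 BR=1, R=0, W=1

reason(slot 6) = RD_PORT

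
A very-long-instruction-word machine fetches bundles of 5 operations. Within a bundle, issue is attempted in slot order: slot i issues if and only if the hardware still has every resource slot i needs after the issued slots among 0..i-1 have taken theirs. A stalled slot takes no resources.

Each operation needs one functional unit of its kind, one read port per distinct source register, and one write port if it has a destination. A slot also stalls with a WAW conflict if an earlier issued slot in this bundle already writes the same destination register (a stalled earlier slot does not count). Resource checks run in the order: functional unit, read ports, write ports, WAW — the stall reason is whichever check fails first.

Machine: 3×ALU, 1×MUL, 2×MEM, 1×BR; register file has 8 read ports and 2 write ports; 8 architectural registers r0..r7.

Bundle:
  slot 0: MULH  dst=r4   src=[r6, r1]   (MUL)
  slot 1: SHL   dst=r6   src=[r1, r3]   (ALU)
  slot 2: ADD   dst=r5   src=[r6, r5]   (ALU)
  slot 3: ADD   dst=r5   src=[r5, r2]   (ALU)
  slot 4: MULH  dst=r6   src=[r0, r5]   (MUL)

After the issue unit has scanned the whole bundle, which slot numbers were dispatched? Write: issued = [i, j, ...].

issued = [0, 1]

slot 0 (MUL): ISSUE — free A3,Mu0,Ld2,B1 rp6 wp1
slot 1 (ALU): ISSUE — free A2,Mu0,Ld2,B1 rp4 wp0
slot 2 (ALU): stall WR_PORT — free A2,Mu0,Ld2,B1 rp4 wp0
slot 3 (ALU): stall WR_PORT — free A2,Mu0,Ld2,B1 rp4 wp0
slot 4 (MUL): stall FU — free A2,Mu0,Ld2,B1 rp4 wp0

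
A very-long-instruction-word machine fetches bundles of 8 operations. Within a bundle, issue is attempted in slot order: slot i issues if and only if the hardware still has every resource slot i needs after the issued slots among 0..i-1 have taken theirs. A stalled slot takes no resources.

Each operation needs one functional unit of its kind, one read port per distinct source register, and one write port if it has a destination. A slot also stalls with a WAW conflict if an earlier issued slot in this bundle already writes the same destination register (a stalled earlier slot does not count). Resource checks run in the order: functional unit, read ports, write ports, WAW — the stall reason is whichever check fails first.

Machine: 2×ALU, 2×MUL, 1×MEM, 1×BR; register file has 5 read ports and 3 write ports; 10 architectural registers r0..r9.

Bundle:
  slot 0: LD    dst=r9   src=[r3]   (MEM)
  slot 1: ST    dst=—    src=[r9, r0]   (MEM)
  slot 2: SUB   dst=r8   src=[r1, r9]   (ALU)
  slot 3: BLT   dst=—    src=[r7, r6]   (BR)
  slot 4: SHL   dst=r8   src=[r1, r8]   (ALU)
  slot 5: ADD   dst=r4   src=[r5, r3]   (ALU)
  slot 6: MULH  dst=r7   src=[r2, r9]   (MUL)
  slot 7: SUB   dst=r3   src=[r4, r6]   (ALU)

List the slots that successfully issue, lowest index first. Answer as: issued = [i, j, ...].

issued = [0, 2, 3]

[0] MEM needs rd=1 wr=1: ok; after: ALU=2 MUL=2 MEM=0 BR=1, R=4, W=2
[1] MEM needs rd=2 wr=0: FU; after: ALU=2 MUL=2 MEM=0 BR=1, R=4, W=2
[2] ALU needs rd=2 wr=1: ok; after: ALU=1 MUL=2 MEM=0 BR=1, R=2, W=1
[3] BR needs rd=2 wr=0: ok; after: ALU=1 MUL=2 MEM=0 BR=0, R=0, W=1
[4] ALU needs rd=2 wr=1: RD_PORT; after: ALU=1 MUL=2 MEM=0 BR=0, R=0, W=1
[5] ALU needs rd=2 wr=1: RD_PORT; after: ALU=1 MUL=2 MEM=0 BR=0, R=0, W=1
[6] MUL needs rd=2 wr=1: RD_PORT; after: ALU=1 MUL=2 MEM=0 BR=0, R=0, W=1
[7] ALU needs rd=2 wr=1: RD_PORT; after: ALU=1 MUL=2 MEM=0 BR=0, R=0, W=1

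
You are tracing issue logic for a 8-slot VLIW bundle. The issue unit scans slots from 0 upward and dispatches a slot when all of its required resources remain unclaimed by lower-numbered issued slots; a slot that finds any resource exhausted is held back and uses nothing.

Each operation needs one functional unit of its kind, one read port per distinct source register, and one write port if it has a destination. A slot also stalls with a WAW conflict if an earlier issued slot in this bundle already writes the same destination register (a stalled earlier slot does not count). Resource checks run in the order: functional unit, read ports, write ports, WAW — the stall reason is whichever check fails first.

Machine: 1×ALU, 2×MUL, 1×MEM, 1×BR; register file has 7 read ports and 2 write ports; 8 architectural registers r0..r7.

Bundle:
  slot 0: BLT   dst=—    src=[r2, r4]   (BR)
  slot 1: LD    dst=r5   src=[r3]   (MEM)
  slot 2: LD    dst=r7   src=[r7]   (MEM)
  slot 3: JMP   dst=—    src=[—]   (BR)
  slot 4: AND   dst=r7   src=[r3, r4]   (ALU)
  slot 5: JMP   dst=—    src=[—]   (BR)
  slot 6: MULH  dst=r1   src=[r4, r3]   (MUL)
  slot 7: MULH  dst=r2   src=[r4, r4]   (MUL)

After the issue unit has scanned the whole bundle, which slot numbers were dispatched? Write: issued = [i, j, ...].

issued = [0, 1, 4]

[0] BR needs rd=2 wr=0: ok; after: ALU=1 MUL=2 MEM=1 BR=0, R=5, W=2
[1] MEM needs rd=1 wr=1: ok; after: ALU=1 MUL=2 MEM=0 BR=0, R=4, W=1
[2] MEM needs rd=1 wr=1: FU; after: ALU=1 MUL=2 MEM=0 BR=0, R=4, W=1
[3] BR needs rd=0 wr=0: FU; after: ALU=1 MUL=2 MEM=0 BR=0, R=4, W=1
[4] ALU needs rd=2 wr=1: ok; after: ALU=0 MUL=2 MEM=0 BR=0, R=2, W=0
[5] BR needs rd=0 wr=0: FU; after: ALU=0 MUL=2 MEM=0 BR=0, R=2, W=0
[6] MUL needs rd=2 wr=1: WR_PORT; after: ALU=0 MUL=2 MEM=0 BR=0, R=2, W=0
[7] MUL needs rd=1 wr=1: WR_PORT; after: ALU=0 MUL=2 MEM=0 BR=0, R=2, W=0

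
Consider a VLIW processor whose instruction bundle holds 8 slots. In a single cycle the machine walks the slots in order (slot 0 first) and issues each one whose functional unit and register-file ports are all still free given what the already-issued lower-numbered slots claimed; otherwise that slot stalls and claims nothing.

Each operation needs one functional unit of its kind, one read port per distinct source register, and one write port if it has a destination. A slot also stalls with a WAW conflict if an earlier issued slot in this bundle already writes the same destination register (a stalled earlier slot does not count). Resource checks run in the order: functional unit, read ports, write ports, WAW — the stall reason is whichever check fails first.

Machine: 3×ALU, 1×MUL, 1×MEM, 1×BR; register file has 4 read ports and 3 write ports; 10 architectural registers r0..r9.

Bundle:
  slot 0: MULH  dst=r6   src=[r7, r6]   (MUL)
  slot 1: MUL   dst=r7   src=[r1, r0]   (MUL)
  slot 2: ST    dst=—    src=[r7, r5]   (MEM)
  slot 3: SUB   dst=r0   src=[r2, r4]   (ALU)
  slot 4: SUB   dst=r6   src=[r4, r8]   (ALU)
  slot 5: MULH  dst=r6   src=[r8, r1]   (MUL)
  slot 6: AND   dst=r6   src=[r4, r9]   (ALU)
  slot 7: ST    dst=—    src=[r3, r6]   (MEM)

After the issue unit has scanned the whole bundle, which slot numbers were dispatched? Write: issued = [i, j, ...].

[0] MUL needs rd=2 wr=1: ok; after: ALU=3 MUL=0 MEM=1 BR=1, R=2, W=2
[1] MUL needs rd=2 wr=1: FU; after: ALU=3 MUL=0 MEM=1 BR=1, R=2, W=2
[2] MEM needs rd=2 wr=0: ok; after: ALU=3 MUL=0 MEM=0 BR=1, R=0, W=2
[3] ALU needs rd=2 wr=1: RD_PORT; after: ALU=3 MUL=0 MEM=0 BR=1, R=0, W=2
[4] ALU needs rd=2 wr=1: RD_PORT; after: ALU=3 MUL=0 MEM=0 BR=1, R=0, W=2
[5] MUL needs rd=2 wr=1: FU; after: ALU=3 MUL=0 MEM=0 BR=1, R=0, W=2
[6] ALU needs rd=2 wr=1: RD_PORT; after: ALU=3 MUL=0 MEM=0 BR=1, R=0, W=2
[7] MEM needs rd=2 wr=0: FU; after: ALU=3 MUL=0 MEM=0 BR=1, R=0, W=2

issued = [0, 2]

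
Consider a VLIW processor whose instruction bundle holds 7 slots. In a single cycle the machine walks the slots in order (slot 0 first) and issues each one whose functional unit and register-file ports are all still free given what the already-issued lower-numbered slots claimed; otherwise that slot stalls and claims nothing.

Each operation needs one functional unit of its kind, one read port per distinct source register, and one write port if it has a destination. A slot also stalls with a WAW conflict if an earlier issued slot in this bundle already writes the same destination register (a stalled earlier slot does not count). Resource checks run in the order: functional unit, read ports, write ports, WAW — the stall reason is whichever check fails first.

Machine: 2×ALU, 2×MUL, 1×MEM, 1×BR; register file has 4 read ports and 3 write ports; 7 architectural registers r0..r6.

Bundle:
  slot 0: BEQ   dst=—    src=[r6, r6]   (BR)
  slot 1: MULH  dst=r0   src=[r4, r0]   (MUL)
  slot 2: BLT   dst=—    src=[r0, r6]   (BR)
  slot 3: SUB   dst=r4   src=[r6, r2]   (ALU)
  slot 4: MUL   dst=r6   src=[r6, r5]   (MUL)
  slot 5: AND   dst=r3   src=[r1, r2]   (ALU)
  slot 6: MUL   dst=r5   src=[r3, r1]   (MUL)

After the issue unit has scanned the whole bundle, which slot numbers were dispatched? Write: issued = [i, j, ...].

issued = [0, 1]

[0] BR needs rd=1 wr=0: ok; after: ALU=2 MUL=2 MEM=1 BR=0, R=3, W=3
[1] MUL needs rd=2 wr=1: ok; after: ALU=2 MUL=1 MEM=1 BR=0, R=1, W=2
[2] BR needs rd=2 wr=0: FU; after: ALU=2 MUL=1 MEM=1 BR=0, R=1, W=2
[3] ALU needs rd=2 wr=1: RD_PORT; after: ALU=2 MUL=1 MEM=1 BR=0, R=1, W=2
[4] MUL needs rd=2 wr=1: RD_PORT; after: ALU=2 MUL=1 MEM=1 BR=0, R=1, W=2
[5] ALU needs rd=2 wr=1: RD_PORT; after: ALU=2 MUL=1 MEM=1 BR=0, R=1, W=2
[6] MUL needs rd=2 wr=1: RD_PORT; after: ALU=2 MUL=1 MEM=1 BR=0, R=1, W=2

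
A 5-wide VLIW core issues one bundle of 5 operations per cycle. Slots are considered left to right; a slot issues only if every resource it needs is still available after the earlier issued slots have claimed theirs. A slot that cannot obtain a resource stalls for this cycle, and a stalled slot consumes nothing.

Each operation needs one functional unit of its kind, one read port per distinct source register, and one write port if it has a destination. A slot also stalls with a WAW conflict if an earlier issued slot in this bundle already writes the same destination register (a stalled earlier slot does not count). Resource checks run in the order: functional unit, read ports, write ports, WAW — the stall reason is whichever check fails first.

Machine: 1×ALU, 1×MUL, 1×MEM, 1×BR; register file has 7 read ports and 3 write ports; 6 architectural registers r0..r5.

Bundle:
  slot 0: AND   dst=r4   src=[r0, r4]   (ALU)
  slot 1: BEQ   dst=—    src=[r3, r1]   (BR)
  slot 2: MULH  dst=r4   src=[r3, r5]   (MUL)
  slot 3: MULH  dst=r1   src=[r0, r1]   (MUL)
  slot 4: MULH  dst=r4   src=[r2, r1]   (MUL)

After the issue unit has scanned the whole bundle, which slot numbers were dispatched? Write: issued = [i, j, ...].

issued = [0, 1, 3]

slot 0 (ALU): ISSUE — free A0,Mu1,Ld1,B1 rp5 wp2
slot 1 (BR): ISSUE — free A0,Mu1,Ld1,B0 rp3 wp2
slot 2 (MUL): stall WAW — free A0,Mu1,Ld1,B0 rp3 wp2
slot 3 (MUL): ISSUE — free A0,Mu0,Ld1,B0 rp1 wp1
slot 4 (MUL): stall FU — free A0,Mu0,Ld1,B0 rp1 wp1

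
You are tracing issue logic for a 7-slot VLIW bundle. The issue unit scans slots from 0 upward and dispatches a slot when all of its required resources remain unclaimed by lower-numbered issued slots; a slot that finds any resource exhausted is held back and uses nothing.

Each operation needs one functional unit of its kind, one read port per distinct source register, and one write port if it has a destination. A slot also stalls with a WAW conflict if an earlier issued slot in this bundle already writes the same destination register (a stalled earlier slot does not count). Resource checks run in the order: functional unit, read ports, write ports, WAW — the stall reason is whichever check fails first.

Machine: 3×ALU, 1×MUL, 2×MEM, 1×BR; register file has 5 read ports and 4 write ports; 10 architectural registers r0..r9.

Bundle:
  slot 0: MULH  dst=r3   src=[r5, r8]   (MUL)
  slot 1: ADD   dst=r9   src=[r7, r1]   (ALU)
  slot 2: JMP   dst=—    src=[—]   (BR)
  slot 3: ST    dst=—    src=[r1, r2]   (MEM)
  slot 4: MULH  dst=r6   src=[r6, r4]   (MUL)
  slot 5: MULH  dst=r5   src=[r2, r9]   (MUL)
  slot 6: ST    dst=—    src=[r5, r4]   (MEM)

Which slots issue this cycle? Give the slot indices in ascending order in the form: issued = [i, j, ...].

issued = [0, 1, 2]

slot 0 (MUL): ISSUE — free A3,Mu0,Ld2,B1 rp3 wp3
slot 1 (ALU): ISSUE — free A2,Mu0,Ld2,B1 rp1 wp2
slot 2 (BR): ISSUE — free A2,Mu0,Ld2,B0 rp1 wp2
slot 3 (MEM): stall RD_PORT — free A2,Mu0,Ld2,B0 rp1 wp2
slot 4 (MUL): stall FU — free A2,Mu0,Ld2,B0 rp1 wp2
slot 5 (MUL): stall FU — free A2,Mu0,Ld2,B0 rp1 wp2
slot 6 (MEM): stall RD_PORT — free A2,Mu0,Ld2,B0 rp1 wp2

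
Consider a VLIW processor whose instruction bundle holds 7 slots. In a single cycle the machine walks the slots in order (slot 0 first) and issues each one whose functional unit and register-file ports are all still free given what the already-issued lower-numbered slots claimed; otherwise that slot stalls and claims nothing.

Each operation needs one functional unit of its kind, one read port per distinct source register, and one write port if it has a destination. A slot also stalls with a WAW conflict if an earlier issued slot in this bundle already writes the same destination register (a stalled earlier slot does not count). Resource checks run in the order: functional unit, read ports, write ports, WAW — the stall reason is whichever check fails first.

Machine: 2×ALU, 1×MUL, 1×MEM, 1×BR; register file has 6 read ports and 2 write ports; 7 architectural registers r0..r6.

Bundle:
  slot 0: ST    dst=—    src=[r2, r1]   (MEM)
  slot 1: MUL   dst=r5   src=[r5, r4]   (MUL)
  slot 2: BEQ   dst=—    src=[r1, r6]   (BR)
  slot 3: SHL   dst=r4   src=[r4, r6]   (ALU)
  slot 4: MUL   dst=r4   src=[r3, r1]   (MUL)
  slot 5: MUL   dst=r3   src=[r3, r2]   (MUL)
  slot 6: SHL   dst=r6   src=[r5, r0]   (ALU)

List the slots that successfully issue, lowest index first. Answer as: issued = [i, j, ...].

#0 MEM src=r2,r1 dispatched  <A:2 Mu:1 Ld:0 B:1 rd:4 wr:2>
#1 MUL src=r5,r4 dispatched  <A:2 Mu:0 Ld:0 B:1 rd:2 wr:1>
#2 BR src=r1,r6 dispatched  <A:2 Mu:0 Ld:0 B:0 rd:0 wr:1>
#3 ALU src=r4,r6 held:RD_PORT  <A:2 Mu:0 Ld:0 B:0 rd:0 wr:1>
#4 MUL src=r3,r1 held:FU  <A:2 Mu:0 Ld:0 B:0 rd:0 wr:1>
#5 MUL src=r3,r2 held:FU  <A:2 Mu:0 Ld:0 B:0 rd:0 wr:1>
#6 ALU src=r5,r0 held:RD_PORT  <A:2 Mu:0 Ld:0 B:0 rd:0 wr:1>

issued = [0, 1, 2]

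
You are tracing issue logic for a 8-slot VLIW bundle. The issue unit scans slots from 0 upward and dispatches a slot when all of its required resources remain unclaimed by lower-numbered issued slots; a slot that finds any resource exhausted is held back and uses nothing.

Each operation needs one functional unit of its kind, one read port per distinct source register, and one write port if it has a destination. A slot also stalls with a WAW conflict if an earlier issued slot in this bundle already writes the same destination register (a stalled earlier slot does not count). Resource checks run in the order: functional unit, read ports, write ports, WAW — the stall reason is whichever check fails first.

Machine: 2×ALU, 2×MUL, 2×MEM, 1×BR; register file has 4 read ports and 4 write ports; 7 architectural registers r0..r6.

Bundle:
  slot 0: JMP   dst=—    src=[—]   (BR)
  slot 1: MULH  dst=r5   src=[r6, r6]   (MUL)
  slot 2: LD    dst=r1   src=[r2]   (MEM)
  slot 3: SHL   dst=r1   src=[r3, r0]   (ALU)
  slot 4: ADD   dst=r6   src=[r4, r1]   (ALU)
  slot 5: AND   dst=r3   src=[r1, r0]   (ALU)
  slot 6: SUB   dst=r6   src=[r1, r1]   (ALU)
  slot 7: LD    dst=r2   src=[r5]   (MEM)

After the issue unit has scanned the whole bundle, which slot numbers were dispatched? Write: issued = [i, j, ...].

issued = [0, 1, 2, 4]

slot 0 (BR): ISSUE — free A2,Mu2,Ld2,B0 rp4 wp4
slot 1 (MUL): ISSUE — free A2,Mu1,Ld2,B0 rp3 wp3
slot 2 (MEM): ISSUE — free A2,Mu1,Ld1,B0 rp2 wp2
slot 3 (ALU): stall WAW — free A2,Mu1,Ld1,B0 rp2 wp2
slot 4 (ALU): ISSUE — free A1,Mu1,Ld1,B0 rp0 wp1
slot 5 (ALU): stall RD_PORT — free A1,Mu1,Ld1,B0 rp0 wp1
slot 6 (ALU): stall RD_PORT — free A1,Mu1,Ld1,B0 rp0 wp1
slot 7 (MEM): stall RD_PORT — free A1,Mu1,Ld1,B0 rp0 wp1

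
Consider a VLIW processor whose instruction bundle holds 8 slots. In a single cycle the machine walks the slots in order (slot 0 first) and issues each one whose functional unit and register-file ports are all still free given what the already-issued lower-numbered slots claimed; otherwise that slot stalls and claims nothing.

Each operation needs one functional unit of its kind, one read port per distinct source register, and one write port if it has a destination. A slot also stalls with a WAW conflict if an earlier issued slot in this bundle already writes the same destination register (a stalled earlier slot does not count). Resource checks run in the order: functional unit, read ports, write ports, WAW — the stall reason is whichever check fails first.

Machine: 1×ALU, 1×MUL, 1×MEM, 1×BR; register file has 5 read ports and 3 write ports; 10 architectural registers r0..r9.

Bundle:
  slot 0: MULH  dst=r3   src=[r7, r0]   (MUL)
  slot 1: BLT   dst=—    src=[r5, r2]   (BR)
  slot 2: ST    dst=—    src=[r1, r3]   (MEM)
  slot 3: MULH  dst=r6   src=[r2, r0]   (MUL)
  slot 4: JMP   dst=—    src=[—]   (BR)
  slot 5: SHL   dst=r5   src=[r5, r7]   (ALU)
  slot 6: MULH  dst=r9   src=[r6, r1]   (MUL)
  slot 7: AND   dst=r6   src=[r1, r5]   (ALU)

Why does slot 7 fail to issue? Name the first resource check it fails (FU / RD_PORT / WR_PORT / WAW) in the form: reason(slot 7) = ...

reason(slot 7) = RD_PORT

[0] MUL needs rd=2 wr=1: ok; after: ALU=1 MUL=0 MEM=1 BR=1, R=3, W=2
[1] BR needs rd=2 wr=0: ok; after: ALU=1 MUL=0 MEM=1 BR=0, R=1, W=2
[2] MEM needs rd=2 wr=0: RD_PORT; after: ALU=1 MUL=0 MEM=1 BR=0, R=1, W=2
[3] MUL needs rd=2 wr=1: FU; after: ALU=1 MUL=0 MEM=1 BR=0, R=1, W=2
[4] BR needs rd=0 wr=0: FU; after: ALU=1 MUL=0 MEM=1 BR=0, R=1, W=2
[5] ALU needs rd=2 wr=1: RD_PORT; after: ALU=1 MUL=0 MEM=1 BR=0, R=1, W=2
[6] MUL needs rd=2 wr=1: FU; after: ALU=1 MUL=0 MEM=1 BR=0, R=1, W=2
[7] ALU needs rd=2 wr=1: RD_PORT; after: ALU=1 MUL=0 MEM=1 BR=0, R=1, W=2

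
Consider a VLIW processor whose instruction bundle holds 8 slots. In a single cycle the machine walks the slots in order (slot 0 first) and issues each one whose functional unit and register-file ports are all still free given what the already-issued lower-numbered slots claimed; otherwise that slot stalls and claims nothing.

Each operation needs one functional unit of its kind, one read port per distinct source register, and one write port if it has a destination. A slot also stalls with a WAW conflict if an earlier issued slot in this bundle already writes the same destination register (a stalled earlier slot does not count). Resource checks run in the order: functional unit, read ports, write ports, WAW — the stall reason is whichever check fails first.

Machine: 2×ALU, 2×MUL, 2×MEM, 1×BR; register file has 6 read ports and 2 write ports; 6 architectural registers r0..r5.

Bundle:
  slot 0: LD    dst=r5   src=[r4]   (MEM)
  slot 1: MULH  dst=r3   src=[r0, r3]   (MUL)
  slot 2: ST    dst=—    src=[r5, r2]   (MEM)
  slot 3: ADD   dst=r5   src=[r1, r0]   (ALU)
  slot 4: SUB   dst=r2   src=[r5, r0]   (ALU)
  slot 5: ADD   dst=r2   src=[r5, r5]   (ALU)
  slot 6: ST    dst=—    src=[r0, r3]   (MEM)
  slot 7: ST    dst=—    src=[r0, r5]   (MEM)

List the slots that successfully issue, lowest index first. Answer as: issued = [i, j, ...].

issued = [0, 1, 2]

slot 0 (MEM): ISSUE — free A2,Mu2,Ld1,B1 rp5 wp1
slot 1 (MUL): ISSUE — free A2,Mu1,Ld1,B1 rp3 wp0
slot 2 (MEM): ISSUE — free A2,Mu1,Ld0,B1 rp1 wp0
slot 3 (ALU): stall RD_PORT — free A2,Mu1,Ld0,B1 rp1 wp0
slot 4 (ALU): stall RD_PORT — free A2,Mu1,Ld0,B1 rp1 wp0
slot 5 (ALU): stall WR_PORT — free A2,Mu1,Ld0,B1 rp1 wp0
slot 6 (MEM): stall FU — free A2,Mu1,Ld0,B1 rp1 wp0
slot 7 (MEM): stall FU — free A2,Mu1,Ld0,B1 rp1 wp0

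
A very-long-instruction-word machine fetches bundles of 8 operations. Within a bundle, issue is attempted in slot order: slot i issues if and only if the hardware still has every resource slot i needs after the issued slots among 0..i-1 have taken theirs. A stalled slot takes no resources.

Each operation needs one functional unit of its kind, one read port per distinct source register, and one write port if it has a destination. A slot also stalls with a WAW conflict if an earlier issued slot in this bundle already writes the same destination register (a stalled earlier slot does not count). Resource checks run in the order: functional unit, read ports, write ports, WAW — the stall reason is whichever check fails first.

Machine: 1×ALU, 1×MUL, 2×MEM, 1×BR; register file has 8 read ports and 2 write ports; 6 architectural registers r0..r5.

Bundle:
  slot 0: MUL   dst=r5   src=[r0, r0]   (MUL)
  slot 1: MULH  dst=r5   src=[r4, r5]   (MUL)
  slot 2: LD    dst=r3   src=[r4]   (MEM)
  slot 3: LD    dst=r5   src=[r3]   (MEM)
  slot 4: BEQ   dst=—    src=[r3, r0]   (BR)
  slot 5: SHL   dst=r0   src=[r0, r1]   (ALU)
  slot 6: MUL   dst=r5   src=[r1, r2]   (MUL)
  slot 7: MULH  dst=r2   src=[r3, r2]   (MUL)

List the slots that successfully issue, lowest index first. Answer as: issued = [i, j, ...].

(0) want 1×MUL +1rd +1wr — yes → AL1|MU0|ME2|BR1|rd7|wr1
(1) want 1×MUL +2rd +1wr — FU → AL1|MU0|ME2|BR1|rd7|wr1
(2) want 1×MEM +1rd +1wr — yes → AL1|MU0|ME1|BR1|rd6|wr0
(3) want 1×MEM +1rd +1wr — WR_PORT → AL1|MU0|ME1|BR1|rd6|wr0
(4) want 1×BR +2rd +0wr — yes → AL1|MU0|ME1|BR0|rd4|wr0
(5) want 1×ALU +2rd +1wr — WR_PORT → AL1|MU0|ME1|BR0|rd4|wr0
(6) want 1×MUL +2rd +1wr — FU → AL1|MU0|ME1|BR0|rd4|wr0
(7) want 1×MUL +2rd +1wr — FU → AL1|MU0|ME1|BR0|rd4|wr0

issued = [0, 2, 4]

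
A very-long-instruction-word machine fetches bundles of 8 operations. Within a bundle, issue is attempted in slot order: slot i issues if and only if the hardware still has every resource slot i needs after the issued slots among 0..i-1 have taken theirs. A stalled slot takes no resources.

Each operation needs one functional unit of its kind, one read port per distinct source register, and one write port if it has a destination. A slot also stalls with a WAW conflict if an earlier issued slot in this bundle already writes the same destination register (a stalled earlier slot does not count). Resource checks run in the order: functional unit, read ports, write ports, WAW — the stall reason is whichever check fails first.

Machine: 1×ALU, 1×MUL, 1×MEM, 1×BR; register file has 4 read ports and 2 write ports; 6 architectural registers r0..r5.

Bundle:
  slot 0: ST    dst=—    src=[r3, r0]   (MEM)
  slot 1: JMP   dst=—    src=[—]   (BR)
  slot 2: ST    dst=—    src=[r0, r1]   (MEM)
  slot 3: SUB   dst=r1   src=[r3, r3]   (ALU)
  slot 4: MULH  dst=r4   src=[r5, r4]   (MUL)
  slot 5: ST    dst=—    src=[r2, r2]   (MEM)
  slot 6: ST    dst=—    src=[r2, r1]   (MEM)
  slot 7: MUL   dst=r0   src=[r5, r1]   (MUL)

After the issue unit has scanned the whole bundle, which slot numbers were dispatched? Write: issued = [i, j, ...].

issued = [0, 1, 3]

(0) want 1×MEM +2rd +0wr — yes → AL1|MU1|ME0|BR1|rd2|wr2
(1) want 1×BR +0rd +0wr — yes → AL1|MU1|ME0|BR0|rd2|wr2
(2) want 1×MEM +2rd +0wr — FU → AL1|MU1|ME0|BR0|rd2|wr2
(3) want 1×ALU +1rd +1wr — yes → AL0|MU1|ME0|BR0|rd1|wr1
(4) want 1×MUL +2rd +1wr — RD_PORT → AL0|MU1|ME0|BR0|rd1|wr1
(5) want 1×MEM +1rd +0wr — FU → AL0|MU1|ME0|BR0|rd1|wr1
(6) want 1×MEM +2rd +0wr — FU → AL0|MU1|ME0|BR0|rd1|wr1
(7) want 1×MUL +2rd +1wr — RD_PORT → AL0|MU1|ME0|BR0|rd1|wr1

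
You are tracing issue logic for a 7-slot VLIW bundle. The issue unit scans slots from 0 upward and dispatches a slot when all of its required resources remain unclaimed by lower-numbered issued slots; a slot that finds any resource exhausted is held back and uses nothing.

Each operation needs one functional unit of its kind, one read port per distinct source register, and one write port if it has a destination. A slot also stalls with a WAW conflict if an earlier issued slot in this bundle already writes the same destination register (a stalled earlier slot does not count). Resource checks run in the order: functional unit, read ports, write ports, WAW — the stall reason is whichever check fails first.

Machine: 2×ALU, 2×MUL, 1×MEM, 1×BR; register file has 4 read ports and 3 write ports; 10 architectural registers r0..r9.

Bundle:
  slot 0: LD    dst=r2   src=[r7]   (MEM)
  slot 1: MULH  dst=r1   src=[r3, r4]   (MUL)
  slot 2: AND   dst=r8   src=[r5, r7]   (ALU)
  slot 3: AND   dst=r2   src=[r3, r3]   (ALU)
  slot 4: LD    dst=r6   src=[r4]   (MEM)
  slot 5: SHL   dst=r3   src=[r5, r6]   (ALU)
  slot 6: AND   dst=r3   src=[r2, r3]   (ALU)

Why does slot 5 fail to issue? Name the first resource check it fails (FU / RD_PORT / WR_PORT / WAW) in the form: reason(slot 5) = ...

  0. MEM→r2 ⇒ go  {2A/2Mu/0Ld/1B | 3r 2w}
  1. MUL→r1 ⇒ go  {2A/1Mu/0Ld/1B | 1r 1w}
  2. ALU→r8 ⇒ no(RD_PORT)  {2A/1Mu/0Ld/1B | 1r 1w}
  3. ALU→r2 ⇒ no(WAW)  {2A/1Mu/0Ld/1B | 1r 1w}
  4. MEM→r6 ⇒ no(FU)  {2A/1Mu/0Ld/1B | 1r 1w}
  5. ALU→r3 ⇒ no(RD_PORT)  {2A/1Mu/0Ld/1B | 1r 1w}
  6. ALU→r3 ⇒ no(RD_PORT)  {2A/1Mu/0Ld/1B | 1r 1w}

reason(slot 5) = RD_PORT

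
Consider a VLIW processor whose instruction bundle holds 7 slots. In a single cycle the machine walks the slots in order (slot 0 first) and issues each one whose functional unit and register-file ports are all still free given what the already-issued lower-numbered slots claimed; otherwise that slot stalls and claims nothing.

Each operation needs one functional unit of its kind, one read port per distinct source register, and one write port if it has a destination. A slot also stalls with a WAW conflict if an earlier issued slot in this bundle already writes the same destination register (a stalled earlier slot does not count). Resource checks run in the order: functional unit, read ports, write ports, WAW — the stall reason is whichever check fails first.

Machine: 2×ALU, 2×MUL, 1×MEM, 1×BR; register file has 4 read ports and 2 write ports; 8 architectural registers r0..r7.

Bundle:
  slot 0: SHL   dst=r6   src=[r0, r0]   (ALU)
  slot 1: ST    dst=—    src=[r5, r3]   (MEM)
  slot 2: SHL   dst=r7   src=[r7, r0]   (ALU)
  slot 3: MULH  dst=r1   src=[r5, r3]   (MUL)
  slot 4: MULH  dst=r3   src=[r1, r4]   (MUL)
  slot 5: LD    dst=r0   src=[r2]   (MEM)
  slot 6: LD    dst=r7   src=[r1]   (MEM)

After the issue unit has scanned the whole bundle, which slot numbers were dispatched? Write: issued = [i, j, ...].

issued = [0, 1]

#0 ALU src=r0,r0 dispatched  <A:1 Mu:2 Ld:1 B:1 rd:3 wr:1>
#1 MEM src=r5,r3 dispatched  <A:1 Mu:2 Ld:0 B:1 rd:1 wr:1>
#2 ALU src=r7,r0 held:RD_PORT  <A:1 Mu:2 Ld:0 B:1 rd:1 wr:1>
#3 MUL src=r5,r3 held:RD_PORT  <A:1 Mu:2 Ld:0 B:1 rd:1 wr:1>
#4 MUL src=r1,r4 held:RD_PORT  <A:1 Mu:2 Ld:0 B:1 rd:1 wr:1>
#5 MEM src=r2 held:FU  <A:1 Mu:2 Ld:0 B:1 rd:1 wr:1>
#6 MEM src=r1 held:FU  <A:1 Mu:2 Ld:0 B:1 rd:1 wr:1>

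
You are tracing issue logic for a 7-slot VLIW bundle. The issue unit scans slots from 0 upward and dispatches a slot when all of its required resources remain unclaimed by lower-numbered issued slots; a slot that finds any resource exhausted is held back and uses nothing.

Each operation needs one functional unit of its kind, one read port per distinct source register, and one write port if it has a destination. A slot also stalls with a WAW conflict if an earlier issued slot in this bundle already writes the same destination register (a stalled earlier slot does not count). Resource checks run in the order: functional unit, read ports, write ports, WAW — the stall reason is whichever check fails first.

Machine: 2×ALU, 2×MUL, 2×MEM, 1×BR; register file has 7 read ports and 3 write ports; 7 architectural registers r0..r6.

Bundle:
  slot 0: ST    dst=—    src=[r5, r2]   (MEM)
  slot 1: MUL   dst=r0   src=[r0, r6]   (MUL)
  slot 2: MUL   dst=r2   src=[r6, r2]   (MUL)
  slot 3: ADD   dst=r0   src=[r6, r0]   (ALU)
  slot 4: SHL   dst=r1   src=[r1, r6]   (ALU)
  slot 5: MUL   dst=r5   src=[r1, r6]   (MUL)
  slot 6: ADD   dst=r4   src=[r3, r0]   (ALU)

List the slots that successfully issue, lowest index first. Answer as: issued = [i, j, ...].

issued = [0, 1, 2]

slot 0 (MEM): ISSUE — free A2,Mu2,Ld1,B1 rp5 wp3
slot 1 (MUL): ISSUE — free A2,Mu1,Ld1,B1 rp3 wp2
slot 2 (MUL): ISSUE — free A2,Mu0,Ld1,B1 rp1 wp1
slot 3 (ALU): stall RD_PORT — free A2,Mu0,Ld1,B1 rp1 wp1
slot 4 (ALU): stall RD_PORT — free A2,Mu0,Ld1,B1 rp1 wp1
slot 5 (MUL): stall FU — free A2,Mu0,Ld1,B1 rp1 wp1
slot 6 (ALU): stall RD_PORT — free A2,Mu0,Ld1,B1 rp1 wp1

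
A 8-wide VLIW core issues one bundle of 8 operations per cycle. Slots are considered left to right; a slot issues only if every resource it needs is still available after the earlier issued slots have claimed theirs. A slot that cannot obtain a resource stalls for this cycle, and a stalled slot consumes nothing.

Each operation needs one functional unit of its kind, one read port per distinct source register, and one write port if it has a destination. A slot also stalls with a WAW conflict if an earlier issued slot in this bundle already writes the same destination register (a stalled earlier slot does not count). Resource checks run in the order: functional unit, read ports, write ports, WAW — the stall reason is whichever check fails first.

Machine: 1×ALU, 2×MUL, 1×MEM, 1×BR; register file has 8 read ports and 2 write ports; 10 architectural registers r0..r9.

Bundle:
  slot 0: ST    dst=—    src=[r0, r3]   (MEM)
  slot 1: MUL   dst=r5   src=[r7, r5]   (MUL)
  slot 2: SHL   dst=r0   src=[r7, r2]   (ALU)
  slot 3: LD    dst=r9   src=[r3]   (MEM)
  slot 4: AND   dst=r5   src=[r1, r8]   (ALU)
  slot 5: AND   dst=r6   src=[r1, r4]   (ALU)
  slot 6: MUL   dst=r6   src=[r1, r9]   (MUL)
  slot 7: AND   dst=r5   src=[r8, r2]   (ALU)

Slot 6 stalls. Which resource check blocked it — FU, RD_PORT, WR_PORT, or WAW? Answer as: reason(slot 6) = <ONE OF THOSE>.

reason(slot 6) = WR_PORT

slot 0 (MEM): ISSUE — free A1,Mu2,Ld0,B1 rp6 wp2
slot 1 (MUL): ISSUE — free A1,Mu1,Ld0,B1 rp4 wp1
slot 2 (ALU): ISSUE — free A0,Mu1,Ld0,B1 rp2 wp0
slot 3 (MEM): stall FU — free A0,Mu1,Ld0,B1 rp2 wp0
slot 4 (ALU): stall FU — free A0,Mu1,Ld0,B1 rp2 wp0
slot 5 (ALU): stall FU — free A0,Mu1,Ld0,B1 rp2 wp0
slot 6 (MUL): stall WR_PORT — free A0,Mu1,Ld0,B1 rp2 wp0
slot 7 (ALU): stall FU — free A0,Mu1,Ld0,B1 rp2 wp0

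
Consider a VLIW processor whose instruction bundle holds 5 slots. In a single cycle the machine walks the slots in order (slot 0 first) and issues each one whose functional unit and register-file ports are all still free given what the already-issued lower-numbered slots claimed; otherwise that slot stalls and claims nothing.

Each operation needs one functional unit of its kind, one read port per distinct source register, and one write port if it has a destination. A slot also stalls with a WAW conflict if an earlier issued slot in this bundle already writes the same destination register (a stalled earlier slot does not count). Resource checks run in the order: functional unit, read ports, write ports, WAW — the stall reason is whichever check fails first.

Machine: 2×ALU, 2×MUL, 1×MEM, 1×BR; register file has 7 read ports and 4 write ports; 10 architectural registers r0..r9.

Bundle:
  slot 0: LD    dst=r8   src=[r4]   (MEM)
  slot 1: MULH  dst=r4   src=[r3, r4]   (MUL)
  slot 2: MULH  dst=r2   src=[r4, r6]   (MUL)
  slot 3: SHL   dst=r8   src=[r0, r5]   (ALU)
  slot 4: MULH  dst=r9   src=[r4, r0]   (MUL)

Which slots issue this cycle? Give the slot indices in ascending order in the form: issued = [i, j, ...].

issued = [0, 1, 2]

[0] MEM needs rd=1 wr=1: ok; after: ALU=2 MUL=2 MEM=0 BR=1, R=6, W=3
[1] MUL needs rd=2 wr=1: ok; after: ALU=2 MUL=1 MEM=0 BR=1, R=4, W=2
[2] MUL needs rd=2 wr=1: ok; after: ALU=2 MUL=0 MEM=0 BR=1, R=2, W=1
[3] ALU needs rd=2 wr=1: WAW; after: ALU=2 MUL=0 MEM=0 BR=1, R=2, W=1
[4] MUL needs rd=2 wr=1: FU; after: ALU=2 MUL=0 MEM=0 BR=1, R=2, W=1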